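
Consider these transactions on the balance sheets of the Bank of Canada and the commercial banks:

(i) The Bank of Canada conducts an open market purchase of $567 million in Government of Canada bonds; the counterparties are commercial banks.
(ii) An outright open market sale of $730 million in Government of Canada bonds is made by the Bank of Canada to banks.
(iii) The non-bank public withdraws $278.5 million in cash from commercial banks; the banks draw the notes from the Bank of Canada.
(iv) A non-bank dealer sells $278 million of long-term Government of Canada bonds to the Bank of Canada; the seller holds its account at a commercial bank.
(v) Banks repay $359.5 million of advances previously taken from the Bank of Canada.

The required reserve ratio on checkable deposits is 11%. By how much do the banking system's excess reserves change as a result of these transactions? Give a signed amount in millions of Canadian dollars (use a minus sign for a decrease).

OMO purchase (from banks) $567 million: reserves +$567M, deposits 0.
OMO sale (to banks) $730 million: reserves −$730M, deposits 0.
Currency withdrawal $278.5 million: reserves −$278.5M, deposits −$278.5M.
Asset purchase (from non-banks) $278 million: reserves +$278M, deposits +$278M.
Discount-window repayment $359.5 million: reserves −$359.5M, deposits 0.
Totals: Δreserves = −$523M, Δdeposits = −$0.5M.
Δrequired reserves = 11% × −$0.5M = −$0.055M.
Δexcess reserves = Δreserves − Δrequired = −$523M − (−$0.055M) = -$522.945 million.

-$522.945 million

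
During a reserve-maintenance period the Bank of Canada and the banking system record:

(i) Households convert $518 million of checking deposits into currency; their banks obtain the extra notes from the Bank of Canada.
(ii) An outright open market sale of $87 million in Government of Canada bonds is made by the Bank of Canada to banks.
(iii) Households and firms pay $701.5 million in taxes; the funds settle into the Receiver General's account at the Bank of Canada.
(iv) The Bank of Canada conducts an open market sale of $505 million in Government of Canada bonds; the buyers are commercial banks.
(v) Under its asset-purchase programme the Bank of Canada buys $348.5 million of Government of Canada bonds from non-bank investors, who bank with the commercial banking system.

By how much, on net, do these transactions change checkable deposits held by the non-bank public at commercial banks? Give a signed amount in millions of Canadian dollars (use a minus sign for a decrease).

Currency withdrawal $518 million: non-bank counterparties' bank balances fall → −$518M.
OMO sale (to banks) $87 million: the counterparty is a bank, so public deposits are unchanged → 0.
Government account inflow $701.5 million: non-bank counterparties' bank balances fall → −$701.5M.
OMO sale (to banks) $505 million: the counterparty is a bank, so public deposits are unchanged → 0.
Asset purchase (from non-banks) $348.5 million: non-bank counterparties' bank balances rise → +$348.5M.
Net: −518 + 0 − 701.5 + 0 + 348.5 = -$871 million.

-$871 million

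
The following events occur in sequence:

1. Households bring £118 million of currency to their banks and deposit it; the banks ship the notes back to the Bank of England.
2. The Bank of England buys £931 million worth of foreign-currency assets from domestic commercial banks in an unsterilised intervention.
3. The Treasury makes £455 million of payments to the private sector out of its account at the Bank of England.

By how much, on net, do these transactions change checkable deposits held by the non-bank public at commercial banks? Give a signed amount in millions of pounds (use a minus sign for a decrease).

Bank of England balance sheet:
  Assets:      Foreign assets +£931M
  Liabilities: Bank reserves +£1504M, Currency in circulation −£118M, Government deposits −£455M
Commercial banking system:
  Assets:      Reserves at CB +£1504M, Foreign assets −£931M
  Liabilities: Checkable deposits +£573M
So the change in checkable deposits held by the non-bank public at commercial banks is +£573 million.

+£573 million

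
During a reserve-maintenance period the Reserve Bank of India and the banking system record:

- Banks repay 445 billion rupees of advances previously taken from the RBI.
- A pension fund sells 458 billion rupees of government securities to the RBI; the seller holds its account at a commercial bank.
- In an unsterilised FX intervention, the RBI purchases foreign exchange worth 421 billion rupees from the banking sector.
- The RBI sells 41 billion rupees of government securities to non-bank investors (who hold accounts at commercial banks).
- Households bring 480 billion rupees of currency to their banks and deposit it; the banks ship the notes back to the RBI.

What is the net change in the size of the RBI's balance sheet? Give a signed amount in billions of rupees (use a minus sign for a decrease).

+393 billion

Discount-window repayment 445 billion rupees: an RBI asset is shed → −445B.
Asset purchase (from non-banks) 458 billion rupees: an RBI asset is acquired → +458B.
FX purchase 421 billion rupees: an RBI asset is acquired → +421B.
Asset sale (to non-banks) 41 billion rupees: an RBI asset is shed → −41B.
Currency deposit 480 billion rupees: only the composition of liabilities changes → 0.
Net: −445 + 458 + 421 − 41 + 0 = +393 billion.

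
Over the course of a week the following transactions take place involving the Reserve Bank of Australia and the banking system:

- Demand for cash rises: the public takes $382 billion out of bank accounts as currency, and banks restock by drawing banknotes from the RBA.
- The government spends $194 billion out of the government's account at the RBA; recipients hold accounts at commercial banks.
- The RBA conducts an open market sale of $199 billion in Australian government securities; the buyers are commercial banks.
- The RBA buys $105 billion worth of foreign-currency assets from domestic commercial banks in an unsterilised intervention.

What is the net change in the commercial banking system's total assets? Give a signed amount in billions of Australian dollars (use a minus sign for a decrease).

-$188 billion

RBA balance sheet:
  Assets:      Securities −$199B, Foreign assets +$105B
  Liabilities: Bank reserves −$282B, Currency in circulation +$382B, Government deposits −$194B
Commercial banking system:
  Assets:      Reserves at CB −$282B, Securities +$199B, Foreign assets −$105B
  Liabilities: Checkable deposits −$188B
Change in total bank assets = -$188 billion.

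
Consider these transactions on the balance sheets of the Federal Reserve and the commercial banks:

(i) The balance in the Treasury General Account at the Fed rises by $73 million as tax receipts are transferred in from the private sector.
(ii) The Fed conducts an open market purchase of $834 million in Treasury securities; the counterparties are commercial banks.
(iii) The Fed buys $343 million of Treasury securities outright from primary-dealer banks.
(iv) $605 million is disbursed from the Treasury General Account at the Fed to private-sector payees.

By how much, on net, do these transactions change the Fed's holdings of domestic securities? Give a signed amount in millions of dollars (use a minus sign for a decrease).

+$1177 million

Government account inflow $73 million: the Fed's securities portfolio is untouched → 0.
OMO purchase (from banks) $834 million: securities added to the Fed's portfolio → +$834M.
OMO purchase (from banks) $343 million: securities added to the Fed's portfolio → +$343M.
Government spending $605 million: the Fed's securities portfolio is untouched → 0.
Net: 0 + 834 + 343 + 0 = +$1177 million.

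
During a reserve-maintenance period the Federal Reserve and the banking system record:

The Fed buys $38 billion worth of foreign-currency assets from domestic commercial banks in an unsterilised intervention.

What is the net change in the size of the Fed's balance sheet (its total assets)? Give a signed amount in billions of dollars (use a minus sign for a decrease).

FX purchase $38 billion: a Fed asset is acquired → +$38B.

+$38 billion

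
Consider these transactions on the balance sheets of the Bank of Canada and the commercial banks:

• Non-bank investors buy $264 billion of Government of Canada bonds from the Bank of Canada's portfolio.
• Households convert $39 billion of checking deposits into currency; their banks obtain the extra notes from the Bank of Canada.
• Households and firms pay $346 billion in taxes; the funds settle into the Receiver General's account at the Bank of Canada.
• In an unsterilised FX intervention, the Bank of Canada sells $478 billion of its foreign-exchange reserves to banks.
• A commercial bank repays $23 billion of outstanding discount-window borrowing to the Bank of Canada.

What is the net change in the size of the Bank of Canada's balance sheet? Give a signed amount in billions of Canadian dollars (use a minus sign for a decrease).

Bank of Canada balance sheet:
  Assets:      Securities −$264B, Loans to banks −$23B, Foreign assets −$478B
  Liabilities: Bank reserves −$1150B, Currency in circulation +$39B, Government deposits +$346B
Change in total Bank of Canada assets = -$765 billion.

-$765 billion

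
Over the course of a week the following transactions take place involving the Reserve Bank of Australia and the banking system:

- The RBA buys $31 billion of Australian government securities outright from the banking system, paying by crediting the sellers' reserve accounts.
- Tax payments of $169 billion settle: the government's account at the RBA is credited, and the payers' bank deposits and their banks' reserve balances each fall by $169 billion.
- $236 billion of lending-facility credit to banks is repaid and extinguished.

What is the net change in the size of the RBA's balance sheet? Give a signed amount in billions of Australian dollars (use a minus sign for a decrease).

-$205 billion

OMO purchase (from banks) $31 billion: an RBA asset is acquired → +$31B.
Government account inflow $169 billion: only the composition of liabilities changes → 0.
Discount-window repayment $236 billion: an RBA asset is shed → −$236B.
Net: 31 + 0 − 236 = -$205 billion.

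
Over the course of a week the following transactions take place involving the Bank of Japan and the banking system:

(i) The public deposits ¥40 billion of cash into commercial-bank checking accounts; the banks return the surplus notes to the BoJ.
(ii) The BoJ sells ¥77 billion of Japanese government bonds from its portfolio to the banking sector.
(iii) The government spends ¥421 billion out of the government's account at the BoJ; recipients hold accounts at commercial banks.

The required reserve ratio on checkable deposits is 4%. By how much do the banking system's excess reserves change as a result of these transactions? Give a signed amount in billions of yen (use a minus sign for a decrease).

Currency deposit ¥40 billion: reserves +¥40B, deposits +¥40B.
OMO sale (to banks) ¥77 billion: reserves −¥77B, deposits 0.
Government spending ¥421 billion: reserves +¥421B, deposits +¥421B.
Totals: Δreserves = +¥384B, Δdeposits = +¥461B.
Δrequired reserves = 4% × +¥461B = +¥18.44B.
Δexcess reserves = Δreserves − Δrequired = +¥384B − (+¥18.44B) = +¥365.56 billion.

+¥365.56 billion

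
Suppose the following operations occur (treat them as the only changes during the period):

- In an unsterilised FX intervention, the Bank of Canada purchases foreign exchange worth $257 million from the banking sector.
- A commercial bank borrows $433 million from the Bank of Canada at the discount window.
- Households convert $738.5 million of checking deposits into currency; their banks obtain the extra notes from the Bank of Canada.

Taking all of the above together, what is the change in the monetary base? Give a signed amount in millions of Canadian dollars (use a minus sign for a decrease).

FX purchase $257 million: Bank of Canada balance sheet expands → +$257M.
Discount-window loan $433 million: Bank of Canada balance sheet expands → +$433M.
Currency withdrawal $738.5 million: just a shift between currency and reserves — both are base money → 0.
Net: 257 + 433 + 0 = +$690 million.

+$690 million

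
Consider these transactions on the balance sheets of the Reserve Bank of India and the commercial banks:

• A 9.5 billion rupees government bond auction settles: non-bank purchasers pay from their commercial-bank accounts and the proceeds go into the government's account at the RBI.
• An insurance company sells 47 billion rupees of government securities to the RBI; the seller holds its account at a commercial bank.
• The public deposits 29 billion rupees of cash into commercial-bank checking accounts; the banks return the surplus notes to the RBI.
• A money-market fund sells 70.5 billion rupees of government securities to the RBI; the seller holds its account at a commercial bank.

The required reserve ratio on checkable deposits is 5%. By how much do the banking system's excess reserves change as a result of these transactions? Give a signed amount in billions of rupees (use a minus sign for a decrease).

Government account inflow 9.5 billion rupees: reserves −9.5B, deposits −9.5B.
Asset purchase (from non-banks) 47 billion rupees: reserves +47B, deposits +47B.
Currency deposit 29 billion rupees: reserves +29B, deposits +29B.
Asset purchase (from non-banks) 70.5 billion rupees: reserves +70.5B, deposits +70.5B.
Totals: Δreserves = +137B, Δdeposits = +137B.
Δrequired reserves = 5% × +137B = +6.85B.
Δexcess reserves = Δreserves − Δrequired = +137B − (+6.85B) = +130.15 billion.

+130.15 billion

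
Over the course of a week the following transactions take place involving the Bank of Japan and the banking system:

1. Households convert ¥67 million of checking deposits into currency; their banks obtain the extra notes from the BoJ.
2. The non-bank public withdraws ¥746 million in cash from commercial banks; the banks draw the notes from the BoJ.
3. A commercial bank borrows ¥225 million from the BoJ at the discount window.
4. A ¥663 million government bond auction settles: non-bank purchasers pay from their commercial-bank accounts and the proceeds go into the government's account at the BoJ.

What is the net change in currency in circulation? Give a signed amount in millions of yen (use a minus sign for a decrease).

+¥813 million

BoJ balance sheet:
  Assets:      Loans to banks +¥225M
  Liabilities: Bank reserves −¥1251M, Currency in circulation +¥813M, Government deposits +¥663M
So the change in currency in circulation is +¥813 million.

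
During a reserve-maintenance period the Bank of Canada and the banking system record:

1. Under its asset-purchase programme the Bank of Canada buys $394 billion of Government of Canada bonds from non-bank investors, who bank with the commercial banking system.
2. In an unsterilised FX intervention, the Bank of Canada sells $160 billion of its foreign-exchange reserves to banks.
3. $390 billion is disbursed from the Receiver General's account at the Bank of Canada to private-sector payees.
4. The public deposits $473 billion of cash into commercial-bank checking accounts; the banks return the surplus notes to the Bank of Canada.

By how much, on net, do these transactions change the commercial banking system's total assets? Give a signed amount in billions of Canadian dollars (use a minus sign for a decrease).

+$1257 billion

Bank of Canada balance sheet:
  Assets:      Securities +$394B, Foreign assets −$160B
  Liabilities: Bank reserves +$1097B, Currency in circulation −$473B, Government deposits −$390B
Commercial banking system:
  Assets:      Reserves at CB +$1097B, Foreign assets +$160B
  Liabilities: Checkable deposits +$1257B
Change in total bank assets = +$1257 billion.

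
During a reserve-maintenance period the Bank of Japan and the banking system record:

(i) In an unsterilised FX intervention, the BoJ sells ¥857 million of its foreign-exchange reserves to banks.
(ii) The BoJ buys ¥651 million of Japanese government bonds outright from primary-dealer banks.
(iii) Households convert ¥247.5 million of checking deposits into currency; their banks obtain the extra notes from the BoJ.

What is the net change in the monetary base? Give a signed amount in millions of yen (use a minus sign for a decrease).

-¥206 million

FX sale ¥857 million: BoJ balance sheet contracts → −¥857M.
OMO purchase (from banks) ¥651 million: BoJ balance sheet expands → +¥651M.
Currency withdrawal ¥247.5 million: just a shift between currency and reserves — both are base money → 0.
Net: −857 + 651 + 0 = -¥206 million.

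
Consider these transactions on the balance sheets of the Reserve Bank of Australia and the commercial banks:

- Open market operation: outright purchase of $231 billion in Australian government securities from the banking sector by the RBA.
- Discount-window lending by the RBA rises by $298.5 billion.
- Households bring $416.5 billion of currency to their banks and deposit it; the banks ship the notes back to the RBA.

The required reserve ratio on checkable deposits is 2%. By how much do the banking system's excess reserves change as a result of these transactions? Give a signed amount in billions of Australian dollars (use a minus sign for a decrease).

+$937.67 billion

OMO purchase (from banks) $231 billion: reserves +$231B, deposits 0.
Discount-window loan $298.5 billion: reserves +$298.5B, deposits 0.
Currency deposit $416.5 billion: reserves +$416.5B, deposits +$416.5B.
Totals: Δreserves = +$946B, Δdeposits = +$416.5B.
Δrequired reserves = 2% × +$416.5B = +$8.33B.
Δexcess reserves = Δreserves − Δrequired = +$946B − (+$8.33B) = +$937.67 billion.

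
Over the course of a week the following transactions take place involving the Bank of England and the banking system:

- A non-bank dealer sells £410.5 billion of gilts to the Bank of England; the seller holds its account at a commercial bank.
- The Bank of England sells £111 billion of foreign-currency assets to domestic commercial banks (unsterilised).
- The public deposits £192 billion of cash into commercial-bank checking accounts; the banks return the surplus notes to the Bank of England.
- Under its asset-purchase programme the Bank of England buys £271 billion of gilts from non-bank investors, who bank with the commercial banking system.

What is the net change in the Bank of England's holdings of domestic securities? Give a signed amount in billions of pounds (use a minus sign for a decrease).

Bank of England balance sheet:
  Assets:      Securities +£681.5B, Foreign assets −£111B
  Liabilities: Bank reserves +£762.5B, Currency in circulation −£192B
So the change in the Bank of England's holdings of domestic securities is +£681.5 billion.

+£681.5 billion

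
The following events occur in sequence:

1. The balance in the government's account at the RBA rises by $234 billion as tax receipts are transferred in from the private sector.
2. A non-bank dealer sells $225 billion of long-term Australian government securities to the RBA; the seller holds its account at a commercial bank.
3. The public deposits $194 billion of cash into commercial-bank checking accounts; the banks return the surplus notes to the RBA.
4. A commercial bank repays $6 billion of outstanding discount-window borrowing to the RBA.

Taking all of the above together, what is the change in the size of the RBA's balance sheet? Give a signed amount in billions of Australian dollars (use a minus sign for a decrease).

+$219 billion

Government account inflow $234 billion: only the composition of liabilities changes → 0.
Asset purchase (from non-banks) $225 billion: an RBA asset is acquired → +$225B.
Currency deposit $194 billion: only the composition of liabilities changes → 0.
Discount-window repayment $6 billion: an RBA asset is shed → −$6B.
Net: 0 + 225 + 0 − 6 = +$219 billion.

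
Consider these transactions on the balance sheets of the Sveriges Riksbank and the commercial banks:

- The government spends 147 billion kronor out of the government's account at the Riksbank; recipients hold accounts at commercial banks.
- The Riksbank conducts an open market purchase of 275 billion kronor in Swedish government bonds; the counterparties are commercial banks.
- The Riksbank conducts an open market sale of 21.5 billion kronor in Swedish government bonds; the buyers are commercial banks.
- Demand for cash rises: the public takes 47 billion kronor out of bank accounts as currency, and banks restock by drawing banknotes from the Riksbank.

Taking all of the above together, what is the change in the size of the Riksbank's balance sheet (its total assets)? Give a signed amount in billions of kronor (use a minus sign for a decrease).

Government spending 147 billion kronor: only the composition of liabilities changes → 0.
OMO purchase (from banks) 275 billion kronor: a Riksbank asset is acquired → +275B.
OMO sale (to banks) 21.5 billion kronor: a Riksbank asset is shed → −21.5B.
Currency withdrawal 47 billion kronor: only the composition of liabilities changes → 0.
Net: 0 + 275 − 21.5 + 0 = +253.5 billion.

+253.5 billion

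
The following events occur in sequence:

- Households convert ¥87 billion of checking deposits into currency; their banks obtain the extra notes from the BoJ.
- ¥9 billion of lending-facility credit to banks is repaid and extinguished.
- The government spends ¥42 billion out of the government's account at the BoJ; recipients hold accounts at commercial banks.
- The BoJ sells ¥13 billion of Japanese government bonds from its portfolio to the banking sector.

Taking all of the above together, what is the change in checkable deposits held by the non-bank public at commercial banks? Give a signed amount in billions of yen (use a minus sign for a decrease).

-¥45 billion

BoJ balance sheet:
  Assets:      Securities −¥13B, Loans to banks −¥9B
  Liabilities: Bank reserves −¥67B, Currency in circulation +¥87B, Government deposits −¥42B
Commercial banking system:
  Assets:      Reserves at CB −¥67B, Securities +¥13B
  Liabilities: Checkable deposits −¥45B, Borrowings from CB −¥9B
So the change in checkable deposits held by the non-bank public at commercial banks is -¥45 billion.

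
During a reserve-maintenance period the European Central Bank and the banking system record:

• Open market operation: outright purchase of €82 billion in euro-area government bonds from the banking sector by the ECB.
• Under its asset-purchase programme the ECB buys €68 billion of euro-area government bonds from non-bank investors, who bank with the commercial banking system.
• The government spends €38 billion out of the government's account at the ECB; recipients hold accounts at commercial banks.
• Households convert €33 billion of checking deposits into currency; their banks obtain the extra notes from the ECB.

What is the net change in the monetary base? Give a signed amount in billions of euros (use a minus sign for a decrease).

OMO purchase (from banks) €82 billion: ECB balance sheet expands → +€82B.
Asset purchase (from non-banks) €68 billion: ECB balance sheet expands → +€68B.
Government spending €38 billion: a non-base liability converts back to reserves → +€38B.
Currency withdrawal €33 billion: just a shift between currency and reserves — both are base money → 0.
Net: 82 + 68 + 38 + 0 = +€188 billion.

+€188 billion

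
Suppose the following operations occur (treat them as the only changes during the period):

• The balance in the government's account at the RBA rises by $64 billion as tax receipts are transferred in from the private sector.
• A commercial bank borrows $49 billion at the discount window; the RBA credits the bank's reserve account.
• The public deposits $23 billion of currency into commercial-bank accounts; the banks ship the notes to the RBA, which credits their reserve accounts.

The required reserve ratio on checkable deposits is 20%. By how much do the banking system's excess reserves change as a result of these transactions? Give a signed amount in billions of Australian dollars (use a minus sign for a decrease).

Government account inflow $64 billion: reserves −$64B, deposits −$64B.
Discount-window loan $49 billion: reserves +$49B, deposits 0.
Currency deposit $23 billion: reserves +$23B, deposits +$23B.
Totals: Δreserves = +$8B, Δdeposits = −$41B.
Δrequired reserves = 20% × −$41B = −$8.2B.
Δexcess reserves = Δreserves − Δrequired = +$8B − (−$8.2B) = +$16.2 billion.

+$16.2 billion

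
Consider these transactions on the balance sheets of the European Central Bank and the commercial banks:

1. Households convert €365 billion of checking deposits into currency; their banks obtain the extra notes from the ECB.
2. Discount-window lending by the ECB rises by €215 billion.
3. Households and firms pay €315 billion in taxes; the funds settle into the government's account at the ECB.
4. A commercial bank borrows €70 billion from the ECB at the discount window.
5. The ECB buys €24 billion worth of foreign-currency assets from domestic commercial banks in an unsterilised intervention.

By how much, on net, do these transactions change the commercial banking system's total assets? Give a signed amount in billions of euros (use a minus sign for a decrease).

-€395 billion

Currency withdrawal €365 billion: bank balance sheets shrink → −€365B.
Discount-window loan €215 billion: bank balance sheets expand → +€215B.
Government account inflow €315 billion: bank balance sheets shrink → −€315B.
Discount-window loan €70 billion: bank balance sheets expand → +€70B.
FX purchase €24 billion: just an asset swap on bank balance sheets → 0.
Net: −365 + 215 − 315 + 70 + 0 = -€395 billion.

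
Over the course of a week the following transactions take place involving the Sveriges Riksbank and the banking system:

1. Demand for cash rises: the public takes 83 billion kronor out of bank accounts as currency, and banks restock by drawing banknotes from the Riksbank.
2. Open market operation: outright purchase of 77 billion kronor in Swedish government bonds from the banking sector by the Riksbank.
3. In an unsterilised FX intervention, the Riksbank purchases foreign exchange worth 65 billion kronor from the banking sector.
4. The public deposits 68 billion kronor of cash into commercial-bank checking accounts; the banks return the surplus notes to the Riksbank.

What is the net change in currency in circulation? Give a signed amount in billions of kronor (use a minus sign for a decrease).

+15 billion

Riksbank balance sheet:
  Assets:      Securities +77B, Foreign assets +65B
  Liabilities: Bank reserves +127B, Currency in circulation +15B
Commercial banking system:
  Assets:      Reserves at CB +127B, Securities −77B, Foreign assets −65B
  Liabilities: Checkable deposits −15B
So the change in currency in circulation is +15 billion.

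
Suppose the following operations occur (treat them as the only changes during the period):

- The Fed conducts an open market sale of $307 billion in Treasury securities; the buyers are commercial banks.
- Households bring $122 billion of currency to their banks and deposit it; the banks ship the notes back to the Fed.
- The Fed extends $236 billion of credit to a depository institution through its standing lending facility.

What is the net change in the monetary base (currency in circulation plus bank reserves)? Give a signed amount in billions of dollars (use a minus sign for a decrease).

-$71 billion

OMO sale (to banks) $307 billion: Fed balance sheet contracts → −$307B.
Currency deposit $122 billion: just a shift between currency and reserves — both are base money → 0.
Discount-window loan $236 billion: Fed balance sheet expands → +$236B.
Net: −307 + 0 + 236 = -$71 billion.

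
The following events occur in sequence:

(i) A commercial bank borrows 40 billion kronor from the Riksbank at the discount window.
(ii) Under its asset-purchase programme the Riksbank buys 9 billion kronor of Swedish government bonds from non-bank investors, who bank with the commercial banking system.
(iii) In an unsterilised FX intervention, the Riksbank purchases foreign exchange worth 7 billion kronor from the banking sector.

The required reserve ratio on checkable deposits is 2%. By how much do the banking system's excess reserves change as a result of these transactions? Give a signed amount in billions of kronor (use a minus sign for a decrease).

Discount-window loan 40 billion kronor: reserves +40B, deposits 0.
Asset purchase (from non-banks) 9 billion kronor: reserves +9B, deposits +9B.
FX purchase 7 billion kronor: reserves +7B, deposits 0.
Totals: Δreserves = +56B, Δdeposits = +9B.
Δrequired reserves = 2% × +9B = +0.18B.
Δexcess reserves = Δreserves − Δrequired = +56B − (+0.18B) = +55.82 billion.

+55.82 billion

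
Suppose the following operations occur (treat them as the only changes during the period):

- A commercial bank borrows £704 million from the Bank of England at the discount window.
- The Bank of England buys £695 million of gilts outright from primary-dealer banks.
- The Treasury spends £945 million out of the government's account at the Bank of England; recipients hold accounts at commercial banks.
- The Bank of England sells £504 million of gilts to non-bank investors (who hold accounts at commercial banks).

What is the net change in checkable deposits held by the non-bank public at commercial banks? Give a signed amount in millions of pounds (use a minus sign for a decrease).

Discount-window loan £704 million: the counterparty is a bank, so public deposits are unchanged → 0.
OMO purchase (from banks) £695 million: the counterparty is a bank, so public deposits are unchanged → 0.
Government spending £945 million: non-bank counterparties' bank balances rise → +£945M.
Asset sale (to non-banks) £504 million: non-bank counterparties' bank balances fall → −£504M.
Net: 0 + 0 + 945 − 504 = +£441 million.

+£441 million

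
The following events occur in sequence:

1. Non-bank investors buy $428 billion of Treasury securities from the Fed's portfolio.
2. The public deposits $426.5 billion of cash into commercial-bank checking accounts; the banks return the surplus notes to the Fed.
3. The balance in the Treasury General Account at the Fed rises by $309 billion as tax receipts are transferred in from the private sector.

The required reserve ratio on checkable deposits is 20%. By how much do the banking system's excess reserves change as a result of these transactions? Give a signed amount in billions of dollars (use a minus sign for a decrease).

-$248.4 billion

Asset sale (to non-banks) $428 billion: reserves −$428B, deposits −$428B.
Currency deposit $426.5 billion: reserves +$426.5B, deposits +$426.5B.
Government account inflow $309 billion: reserves −$309B, deposits −$309B.
Totals: Δreserves = −$310.5B, Δdeposits = −$310.5B.
Δrequired reserves = 20% × −$310.5B = −$62.1B.
Δexcess reserves = Δreserves − Δrequired = −$310.5B − (−$62.1B) = -$248.4 billion.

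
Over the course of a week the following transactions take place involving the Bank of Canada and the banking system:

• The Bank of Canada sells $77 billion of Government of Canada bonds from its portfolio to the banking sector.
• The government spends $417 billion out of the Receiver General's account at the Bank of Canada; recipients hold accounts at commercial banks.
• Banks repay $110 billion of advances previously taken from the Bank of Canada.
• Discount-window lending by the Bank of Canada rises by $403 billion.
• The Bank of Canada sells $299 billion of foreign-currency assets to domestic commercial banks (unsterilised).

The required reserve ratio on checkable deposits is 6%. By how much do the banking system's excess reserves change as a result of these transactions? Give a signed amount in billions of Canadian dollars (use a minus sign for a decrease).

OMO sale (to banks) $77 billion: reserves −$77B, deposits 0.
Government spending $417 billion: reserves +$417B, deposits +$417B.
Discount-window repayment $110 billion: reserves −$110B, deposits 0.
Discount-window loan $403 billion: reserves +$403B, deposits 0.
FX sale $299 billion: reserves −$299B, deposits 0.
Totals: Δreserves = +$334B, Δdeposits = +$417B.
Δrequired reserves = 6% × +$417B = +$25.02B.
Δexcess reserves = Δreserves − Δrequired = +$334B − (+$25.02B) = +$308.98 billion.

+$308.98 billion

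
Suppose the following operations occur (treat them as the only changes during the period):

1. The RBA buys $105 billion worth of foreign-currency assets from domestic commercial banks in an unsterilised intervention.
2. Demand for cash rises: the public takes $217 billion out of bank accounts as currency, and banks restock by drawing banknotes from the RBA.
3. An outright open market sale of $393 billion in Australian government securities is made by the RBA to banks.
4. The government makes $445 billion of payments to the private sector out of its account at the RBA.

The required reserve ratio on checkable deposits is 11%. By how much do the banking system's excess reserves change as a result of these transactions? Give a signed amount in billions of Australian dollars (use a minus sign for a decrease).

FX purchase $105 billion: reserves +$105B, deposits 0.
Currency withdrawal $217 billion: reserves −$217B, deposits −$217B.
OMO sale (to banks) $393 billion: reserves −$393B, deposits 0.
Government spending $445 billion: reserves +$445B, deposits +$445B.
Totals: Δreserves = −$60B, Δdeposits = +$228B.
Δrequired reserves = 11% × +$228B = +$25.08B.
Δexcess reserves = Δreserves − Δrequired = −$60B − (+$25.08B) = -$85.08 billion.

-$85.08 billion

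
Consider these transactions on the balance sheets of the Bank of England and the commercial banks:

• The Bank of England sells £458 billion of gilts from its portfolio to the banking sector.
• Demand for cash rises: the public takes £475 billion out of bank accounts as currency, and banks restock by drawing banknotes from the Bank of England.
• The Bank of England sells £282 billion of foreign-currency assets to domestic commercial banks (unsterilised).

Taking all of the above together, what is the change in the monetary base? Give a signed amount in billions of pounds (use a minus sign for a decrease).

-£740 billion

Bank of England balance sheet:
  Assets:      Securities −£458B, Foreign assets −£282B
  Liabilities: Bank reserves −£1215B, Currency in circulation +£475B
Commercial banking system:
  Assets:      Reserves at CB −£1215B, Securities +£458B, Foreign assets +£282B
  Liabilities: Checkable deposits −£475B
Monetary base = currency + reserves: +£475B + (−£1215B) = -£740 billion.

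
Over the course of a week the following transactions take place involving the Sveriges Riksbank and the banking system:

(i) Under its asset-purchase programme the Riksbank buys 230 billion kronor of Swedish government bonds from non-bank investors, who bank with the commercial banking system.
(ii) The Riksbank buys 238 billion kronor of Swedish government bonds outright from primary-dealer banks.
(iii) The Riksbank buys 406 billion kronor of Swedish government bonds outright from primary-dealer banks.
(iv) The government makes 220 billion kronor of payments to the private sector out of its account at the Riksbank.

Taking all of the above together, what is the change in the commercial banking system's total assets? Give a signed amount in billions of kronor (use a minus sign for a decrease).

+450 billion

Asset purchase (from non-banks) 230 billion kronor: bank balance sheets expand → +230B.
OMO purchase (from banks) 238 billion kronor: just an asset swap on bank balance sheets → 0.
OMO purchase (from banks) 406 billion kronor: just an asset swap on bank balance sheets → 0.
Government spending 220 billion kronor: bank balance sheets expand → +220B.
Net: 230 + 0 + 0 + 220 = +450 billion.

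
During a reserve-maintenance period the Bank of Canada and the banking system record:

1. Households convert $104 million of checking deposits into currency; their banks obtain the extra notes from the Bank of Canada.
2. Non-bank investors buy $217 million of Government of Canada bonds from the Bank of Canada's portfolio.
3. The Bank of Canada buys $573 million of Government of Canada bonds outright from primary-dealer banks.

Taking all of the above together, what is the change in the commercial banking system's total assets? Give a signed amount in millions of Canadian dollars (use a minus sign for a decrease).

Currency withdrawal $104 million: bank balance sheets shrink → −$104M.
Asset sale (to non-banks) $217 million: bank balance sheets shrink → −$217M.
OMO purchase (from banks) $573 million: just an asset swap on bank balance sheets → 0.
Net: −104 − 217 + 0 = -$321 million.

-$321 million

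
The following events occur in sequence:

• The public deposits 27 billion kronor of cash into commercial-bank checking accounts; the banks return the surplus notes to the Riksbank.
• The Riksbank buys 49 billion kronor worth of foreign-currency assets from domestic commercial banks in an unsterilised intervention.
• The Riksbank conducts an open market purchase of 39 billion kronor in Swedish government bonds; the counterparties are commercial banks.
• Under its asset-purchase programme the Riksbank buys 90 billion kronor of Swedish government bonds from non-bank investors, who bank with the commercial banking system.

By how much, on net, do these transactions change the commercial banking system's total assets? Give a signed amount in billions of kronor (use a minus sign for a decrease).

Currency deposit 27 billion kronor: bank balance sheets expand → +27B.
FX purchase 49 billion kronor: just an asset swap on bank balance sheets → 0.
OMO purchase (from banks) 39 billion kronor: just an asset swap on bank balance sheets → 0.
Asset purchase (from non-banks) 90 billion kronor: bank balance sheets expand → +90B.
Net: 27 + 0 + 0 + 90 = +117 billion.

+117 billion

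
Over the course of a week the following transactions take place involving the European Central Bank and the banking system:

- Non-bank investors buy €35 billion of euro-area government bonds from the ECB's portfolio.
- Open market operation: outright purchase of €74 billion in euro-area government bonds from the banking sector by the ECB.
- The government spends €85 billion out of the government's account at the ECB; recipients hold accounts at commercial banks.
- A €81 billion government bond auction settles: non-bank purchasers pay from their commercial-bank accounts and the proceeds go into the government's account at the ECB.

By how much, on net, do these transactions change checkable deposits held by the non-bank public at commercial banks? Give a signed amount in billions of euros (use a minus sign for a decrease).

Asset sale (to non-banks) €35 billion: non-bank counterparties' bank balances fall → −€35B.
OMO purchase (from banks) €74 billion: the counterparty is a bank, so public deposits are unchanged → 0.
Government spending €85 billion: non-bank counterparties' bank balances rise → +€85B.
Government account inflow €81 billion: non-bank counterparties' bank balances fall → −€81B.
Net: −35 + 0 + 85 − 81 = -€31 billion.

-€31 billion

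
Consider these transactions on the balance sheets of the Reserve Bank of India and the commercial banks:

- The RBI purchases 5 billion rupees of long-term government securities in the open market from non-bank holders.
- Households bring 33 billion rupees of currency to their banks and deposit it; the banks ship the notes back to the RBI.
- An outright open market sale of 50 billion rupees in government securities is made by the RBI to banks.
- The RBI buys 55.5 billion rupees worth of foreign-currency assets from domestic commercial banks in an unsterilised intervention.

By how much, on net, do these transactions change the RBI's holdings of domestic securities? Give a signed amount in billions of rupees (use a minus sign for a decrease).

RBI balance sheet:
  Assets:      Securities −45B, Foreign assets +55.5B
  Liabilities: Bank reserves +43.5B, Currency in circulation −33B
So the change in the RBI's holdings of domestic securities is -45 billion.

-45 billion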